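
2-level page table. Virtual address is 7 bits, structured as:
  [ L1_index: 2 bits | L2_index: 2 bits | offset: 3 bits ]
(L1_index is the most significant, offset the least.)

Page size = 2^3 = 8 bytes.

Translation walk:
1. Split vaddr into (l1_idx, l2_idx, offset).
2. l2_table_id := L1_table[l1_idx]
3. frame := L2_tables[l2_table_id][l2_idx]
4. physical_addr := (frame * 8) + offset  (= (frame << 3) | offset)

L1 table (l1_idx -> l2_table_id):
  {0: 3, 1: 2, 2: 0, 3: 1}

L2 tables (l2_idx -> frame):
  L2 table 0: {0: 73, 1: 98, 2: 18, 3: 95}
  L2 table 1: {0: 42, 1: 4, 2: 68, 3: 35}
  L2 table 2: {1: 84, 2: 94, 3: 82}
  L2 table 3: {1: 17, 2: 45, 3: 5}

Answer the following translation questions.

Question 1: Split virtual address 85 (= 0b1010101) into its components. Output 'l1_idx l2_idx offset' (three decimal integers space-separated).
Answer: 2 2 5

Derivation:
vaddr = 85 = 0b1010101
  top 2 bits -> l1_idx = 2
  next 2 bits -> l2_idx = 2
  bottom 3 bits -> offset = 5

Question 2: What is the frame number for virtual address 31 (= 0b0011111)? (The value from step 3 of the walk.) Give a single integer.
Answer: 5

Derivation:
vaddr = 31: l1_idx=0, l2_idx=3
L1[0] = 3; L2[3][3] = 5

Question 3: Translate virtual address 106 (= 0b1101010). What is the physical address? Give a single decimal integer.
vaddr = 106 = 0b1101010
Split: l1_idx=3, l2_idx=1, offset=2
L1[3] = 1
L2[1][1] = 4
paddr = 4 * 8 + 2 = 34

Answer: 34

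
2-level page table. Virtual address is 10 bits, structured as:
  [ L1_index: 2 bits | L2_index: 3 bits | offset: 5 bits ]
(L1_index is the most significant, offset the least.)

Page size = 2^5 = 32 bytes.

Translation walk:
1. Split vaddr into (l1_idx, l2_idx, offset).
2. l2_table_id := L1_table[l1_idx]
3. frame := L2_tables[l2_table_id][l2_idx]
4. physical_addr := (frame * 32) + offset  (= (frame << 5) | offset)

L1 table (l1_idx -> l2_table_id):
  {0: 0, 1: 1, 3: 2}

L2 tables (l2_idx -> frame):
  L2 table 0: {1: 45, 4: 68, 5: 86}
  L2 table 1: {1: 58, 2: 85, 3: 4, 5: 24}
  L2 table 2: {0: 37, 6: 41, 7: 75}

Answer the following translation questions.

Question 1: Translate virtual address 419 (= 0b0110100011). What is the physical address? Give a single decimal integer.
vaddr = 419 = 0b0110100011
Split: l1_idx=1, l2_idx=5, offset=3
L1[1] = 1
L2[1][5] = 24
paddr = 24 * 32 + 3 = 771

Answer: 771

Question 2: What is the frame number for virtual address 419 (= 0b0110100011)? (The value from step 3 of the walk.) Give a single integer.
Answer: 24

Derivation:
vaddr = 419: l1_idx=1, l2_idx=5
L1[1] = 1; L2[1][5] = 24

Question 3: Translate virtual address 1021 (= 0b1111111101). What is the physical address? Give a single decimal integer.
vaddr = 1021 = 0b1111111101
Split: l1_idx=3, l2_idx=7, offset=29
L1[3] = 2
L2[2][7] = 75
paddr = 75 * 32 + 29 = 2429

Answer: 2429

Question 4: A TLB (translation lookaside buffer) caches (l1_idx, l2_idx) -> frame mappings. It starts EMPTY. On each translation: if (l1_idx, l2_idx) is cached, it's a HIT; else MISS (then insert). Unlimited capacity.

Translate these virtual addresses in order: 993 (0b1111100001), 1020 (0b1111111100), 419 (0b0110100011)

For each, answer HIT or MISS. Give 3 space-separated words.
Answer: MISS HIT MISS

Derivation:
vaddr=993: (3,7) not in TLB -> MISS, insert
vaddr=1020: (3,7) in TLB -> HIT
vaddr=419: (1,5) not in TLB -> MISS, insert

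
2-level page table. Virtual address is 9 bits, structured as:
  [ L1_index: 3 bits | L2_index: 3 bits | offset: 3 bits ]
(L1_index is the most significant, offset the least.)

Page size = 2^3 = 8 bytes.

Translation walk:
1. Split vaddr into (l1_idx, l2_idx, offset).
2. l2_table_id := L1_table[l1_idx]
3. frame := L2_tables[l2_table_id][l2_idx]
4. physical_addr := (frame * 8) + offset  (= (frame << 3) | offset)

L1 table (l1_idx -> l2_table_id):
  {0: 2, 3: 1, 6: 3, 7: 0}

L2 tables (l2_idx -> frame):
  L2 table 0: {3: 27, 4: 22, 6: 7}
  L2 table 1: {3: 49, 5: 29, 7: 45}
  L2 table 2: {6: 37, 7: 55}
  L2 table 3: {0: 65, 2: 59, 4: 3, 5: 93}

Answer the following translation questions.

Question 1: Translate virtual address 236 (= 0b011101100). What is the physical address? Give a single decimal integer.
vaddr = 236 = 0b011101100
Split: l1_idx=3, l2_idx=5, offset=4
L1[3] = 1
L2[1][5] = 29
paddr = 29 * 8 + 4 = 236

Answer: 236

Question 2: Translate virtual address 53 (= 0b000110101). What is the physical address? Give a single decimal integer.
vaddr = 53 = 0b000110101
Split: l1_idx=0, l2_idx=6, offset=5
L1[0] = 2
L2[2][6] = 37
paddr = 37 * 8 + 5 = 301

Answer: 301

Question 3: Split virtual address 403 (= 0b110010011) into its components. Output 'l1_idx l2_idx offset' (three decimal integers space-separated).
Answer: 6 2 3

Derivation:
vaddr = 403 = 0b110010011
  top 3 bits -> l1_idx = 6
  next 3 bits -> l2_idx = 2
  bottom 3 bits -> offset = 3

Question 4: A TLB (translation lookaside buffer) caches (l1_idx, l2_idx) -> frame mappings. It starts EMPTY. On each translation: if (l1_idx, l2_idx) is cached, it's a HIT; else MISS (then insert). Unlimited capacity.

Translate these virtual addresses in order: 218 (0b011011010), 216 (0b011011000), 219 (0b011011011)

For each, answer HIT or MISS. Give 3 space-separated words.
Answer: MISS HIT HIT

Derivation:
vaddr=218: (3,3) not in TLB -> MISS, insert
vaddr=216: (3,3) in TLB -> HIT
vaddr=219: (3,3) in TLB -> HIT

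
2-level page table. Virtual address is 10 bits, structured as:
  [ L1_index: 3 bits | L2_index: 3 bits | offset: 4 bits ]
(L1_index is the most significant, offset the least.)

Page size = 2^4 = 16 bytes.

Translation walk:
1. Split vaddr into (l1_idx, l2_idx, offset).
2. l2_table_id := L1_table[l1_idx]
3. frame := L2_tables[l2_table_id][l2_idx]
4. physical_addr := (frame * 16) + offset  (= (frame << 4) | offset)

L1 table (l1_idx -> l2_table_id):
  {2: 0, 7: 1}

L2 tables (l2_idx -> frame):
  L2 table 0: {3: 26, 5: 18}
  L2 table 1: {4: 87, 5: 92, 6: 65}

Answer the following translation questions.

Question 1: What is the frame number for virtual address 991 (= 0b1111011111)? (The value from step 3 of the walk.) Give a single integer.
vaddr = 991: l1_idx=7, l2_idx=5
L1[7] = 1; L2[1][5] = 92

Answer: 92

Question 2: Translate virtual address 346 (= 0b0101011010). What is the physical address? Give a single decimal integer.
Answer: 298

Derivation:
vaddr = 346 = 0b0101011010
Split: l1_idx=2, l2_idx=5, offset=10
L1[2] = 0
L2[0][5] = 18
paddr = 18 * 16 + 10 = 298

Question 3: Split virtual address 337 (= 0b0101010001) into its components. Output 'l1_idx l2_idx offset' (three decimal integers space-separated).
Answer: 2 5 1

Derivation:
vaddr = 337 = 0b0101010001
  top 3 bits -> l1_idx = 2
  next 3 bits -> l2_idx = 5
  bottom 4 bits -> offset = 1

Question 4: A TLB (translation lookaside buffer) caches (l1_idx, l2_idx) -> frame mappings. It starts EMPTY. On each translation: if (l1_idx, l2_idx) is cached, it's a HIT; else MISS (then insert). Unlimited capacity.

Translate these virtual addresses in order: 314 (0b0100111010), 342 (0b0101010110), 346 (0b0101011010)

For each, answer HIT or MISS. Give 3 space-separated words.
vaddr=314: (2,3) not in TLB -> MISS, insert
vaddr=342: (2,5) not in TLB -> MISS, insert
vaddr=346: (2,5) in TLB -> HIT

Answer: MISS MISS HIT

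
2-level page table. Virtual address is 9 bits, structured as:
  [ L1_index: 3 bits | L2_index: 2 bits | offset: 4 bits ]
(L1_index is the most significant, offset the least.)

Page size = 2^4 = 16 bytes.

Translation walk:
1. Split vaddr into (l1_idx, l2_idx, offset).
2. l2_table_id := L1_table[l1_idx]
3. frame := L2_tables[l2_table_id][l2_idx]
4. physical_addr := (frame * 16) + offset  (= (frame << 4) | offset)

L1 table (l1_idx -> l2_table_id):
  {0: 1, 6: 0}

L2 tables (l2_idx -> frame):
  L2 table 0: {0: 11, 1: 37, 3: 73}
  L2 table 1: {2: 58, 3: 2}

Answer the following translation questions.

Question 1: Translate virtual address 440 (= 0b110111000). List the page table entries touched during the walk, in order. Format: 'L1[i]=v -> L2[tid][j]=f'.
Answer: L1[6]=0 -> L2[0][3]=73

Derivation:
vaddr = 440 = 0b110111000
Split: l1_idx=6, l2_idx=3, offset=8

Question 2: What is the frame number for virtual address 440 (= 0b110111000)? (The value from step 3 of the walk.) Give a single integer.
Answer: 73

Derivation:
vaddr = 440: l1_idx=6, l2_idx=3
L1[6] = 0; L2[0][3] = 73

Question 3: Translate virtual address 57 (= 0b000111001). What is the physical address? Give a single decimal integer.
vaddr = 57 = 0b000111001
Split: l1_idx=0, l2_idx=3, offset=9
L1[0] = 1
L2[1][3] = 2
paddr = 2 * 16 + 9 = 41

Answer: 41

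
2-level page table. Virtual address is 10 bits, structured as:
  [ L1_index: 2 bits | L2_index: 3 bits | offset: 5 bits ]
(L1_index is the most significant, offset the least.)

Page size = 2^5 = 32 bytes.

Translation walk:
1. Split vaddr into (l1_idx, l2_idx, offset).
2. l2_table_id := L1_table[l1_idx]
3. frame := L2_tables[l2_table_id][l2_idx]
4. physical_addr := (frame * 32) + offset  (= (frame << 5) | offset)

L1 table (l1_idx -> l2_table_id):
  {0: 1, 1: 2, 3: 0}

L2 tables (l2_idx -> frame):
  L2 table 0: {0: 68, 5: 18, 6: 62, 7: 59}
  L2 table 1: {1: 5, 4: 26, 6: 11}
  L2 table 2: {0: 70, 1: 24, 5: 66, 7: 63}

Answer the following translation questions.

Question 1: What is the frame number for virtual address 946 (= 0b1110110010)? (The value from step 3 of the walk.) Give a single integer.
Answer: 18

Derivation:
vaddr = 946: l1_idx=3, l2_idx=5
L1[3] = 0; L2[0][5] = 18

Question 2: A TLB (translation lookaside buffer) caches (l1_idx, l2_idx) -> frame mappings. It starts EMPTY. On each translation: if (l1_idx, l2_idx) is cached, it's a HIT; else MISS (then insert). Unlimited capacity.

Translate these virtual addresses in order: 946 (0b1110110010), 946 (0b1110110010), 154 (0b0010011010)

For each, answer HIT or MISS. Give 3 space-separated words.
Answer: MISS HIT MISS

Derivation:
vaddr=946: (3,5) not in TLB -> MISS, insert
vaddr=946: (3,5) in TLB -> HIT
vaddr=154: (0,4) not in TLB -> MISS, insert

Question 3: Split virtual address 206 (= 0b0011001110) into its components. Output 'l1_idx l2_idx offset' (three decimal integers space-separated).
Answer: 0 6 14

Derivation:
vaddr = 206 = 0b0011001110
  top 2 bits -> l1_idx = 0
  next 3 bits -> l2_idx = 6
  bottom 5 bits -> offset = 14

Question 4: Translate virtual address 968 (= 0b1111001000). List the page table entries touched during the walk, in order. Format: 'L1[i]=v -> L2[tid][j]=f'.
Answer: L1[3]=0 -> L2[0][6]=62

Derivation:
vaddr = 968 = 0b1111001000
Split: l1_idx=3, l2_idx=6, offset=8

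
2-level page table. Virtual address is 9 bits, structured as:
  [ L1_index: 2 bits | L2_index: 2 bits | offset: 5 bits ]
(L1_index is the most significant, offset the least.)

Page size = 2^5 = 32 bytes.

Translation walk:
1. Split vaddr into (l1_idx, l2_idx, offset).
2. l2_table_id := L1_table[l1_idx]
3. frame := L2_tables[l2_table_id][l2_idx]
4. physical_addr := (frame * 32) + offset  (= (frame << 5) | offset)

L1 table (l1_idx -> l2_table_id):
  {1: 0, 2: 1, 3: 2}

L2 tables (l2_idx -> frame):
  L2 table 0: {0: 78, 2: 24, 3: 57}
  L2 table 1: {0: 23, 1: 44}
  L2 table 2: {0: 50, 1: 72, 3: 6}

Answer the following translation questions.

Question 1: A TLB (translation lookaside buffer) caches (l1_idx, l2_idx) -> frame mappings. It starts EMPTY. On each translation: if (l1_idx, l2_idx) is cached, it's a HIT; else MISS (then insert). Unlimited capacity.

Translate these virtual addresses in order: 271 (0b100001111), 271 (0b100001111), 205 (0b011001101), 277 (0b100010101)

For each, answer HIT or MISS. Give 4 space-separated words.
Answer: MISS HIT MISS HIT

Derivation:
vaddr=271: (2,0) not in TLB -> MISS, insert
vaddr=271: (2,0) in TLB -> HIT
vaddr=205: (1,2) not in TLB -> MISS, insert
vaddr=277: (2,0) in TLB -> HIT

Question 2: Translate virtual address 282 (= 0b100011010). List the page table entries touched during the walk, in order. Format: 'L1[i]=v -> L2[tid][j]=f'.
Answer: L1[2]=1 -> L2[1][0]=23

Derivation:
vaddr = 282 = 0b100011010
Split: l1_idx=2, l2_idx=0, offset=26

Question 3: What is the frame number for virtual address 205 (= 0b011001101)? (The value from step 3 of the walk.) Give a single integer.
Answer: 24

Derivation:
vaddr = 205: l1_idx=1, l2_idx=2
L1[1] = 0; L2[0][2] = 24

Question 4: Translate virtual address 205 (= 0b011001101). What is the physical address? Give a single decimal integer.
Answer: 781

Derivation:
vaddr = 205 = 0b011001101
Split: l1_idx=1, l2_idx=2, offset=13
L1[1] = 0
L2[0][2] = 24
paddr = 24 * 32 + 13 = 781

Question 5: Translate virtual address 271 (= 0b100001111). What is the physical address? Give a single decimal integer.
vaddr = 271 = 0b100001111
Split: l1_idx=2, l2_idx=0, offset=15
L1[2] = 1
L2[1][0] = 23
paddr = 23 * 32 + 15 = 751

Answer: 751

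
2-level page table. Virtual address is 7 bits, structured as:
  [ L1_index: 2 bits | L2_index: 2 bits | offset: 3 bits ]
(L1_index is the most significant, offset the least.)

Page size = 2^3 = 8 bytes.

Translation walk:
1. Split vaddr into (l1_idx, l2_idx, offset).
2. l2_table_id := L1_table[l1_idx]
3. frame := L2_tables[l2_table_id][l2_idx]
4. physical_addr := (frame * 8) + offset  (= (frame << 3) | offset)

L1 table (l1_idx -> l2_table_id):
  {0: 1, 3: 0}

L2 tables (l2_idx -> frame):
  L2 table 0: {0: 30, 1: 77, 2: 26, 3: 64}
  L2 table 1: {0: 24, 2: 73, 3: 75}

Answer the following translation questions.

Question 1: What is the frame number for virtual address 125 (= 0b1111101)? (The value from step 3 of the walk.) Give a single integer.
vaddr = 125: l1_idx=3, l2_idx=3
L1[3] = 0; L2[0][3] = 64

Answer: 64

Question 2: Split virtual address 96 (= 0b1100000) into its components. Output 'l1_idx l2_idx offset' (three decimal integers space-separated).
Answer: 3 0 0

Derivation:
vaddr = 96 = 0b1100000
  top 2 bits -> l1_idx = 3
  next 2 bits -> l2_idx = 0
  bottom 3 bits -> offset = 0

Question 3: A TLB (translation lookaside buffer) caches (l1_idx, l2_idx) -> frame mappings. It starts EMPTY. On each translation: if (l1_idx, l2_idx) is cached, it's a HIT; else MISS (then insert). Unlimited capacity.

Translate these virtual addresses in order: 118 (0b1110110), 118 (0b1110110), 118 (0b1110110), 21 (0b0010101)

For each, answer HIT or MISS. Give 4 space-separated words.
Answer: MISS HIT HIT MISS

Derivation:
vaddr=118: (3,2) not in TLB -> MISS, insert
vaddr=118: (3,2) in TLB -> HIT
vaddr=118: (3,2) in TLB -> HIT
vaddr=21: (0,2) not in TLB -> MISS, insert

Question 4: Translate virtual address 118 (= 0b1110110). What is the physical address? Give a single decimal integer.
Answer: 214

Derivation:
vaddr = 118 = 0b1110110
Split: l1_idx=3, l2_idx=2, offset=6
L1[3] = 0
L2[0][2] = 26
paddr = 26 * 8 + 6 = 214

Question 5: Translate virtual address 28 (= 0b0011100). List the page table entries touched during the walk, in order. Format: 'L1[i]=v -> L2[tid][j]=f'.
vaddr = 28 = 0b0011100
Split: l1_idx=0, l2_idx=3, offset=4

Answer: L1[0]=1 -> L2[1][3]=75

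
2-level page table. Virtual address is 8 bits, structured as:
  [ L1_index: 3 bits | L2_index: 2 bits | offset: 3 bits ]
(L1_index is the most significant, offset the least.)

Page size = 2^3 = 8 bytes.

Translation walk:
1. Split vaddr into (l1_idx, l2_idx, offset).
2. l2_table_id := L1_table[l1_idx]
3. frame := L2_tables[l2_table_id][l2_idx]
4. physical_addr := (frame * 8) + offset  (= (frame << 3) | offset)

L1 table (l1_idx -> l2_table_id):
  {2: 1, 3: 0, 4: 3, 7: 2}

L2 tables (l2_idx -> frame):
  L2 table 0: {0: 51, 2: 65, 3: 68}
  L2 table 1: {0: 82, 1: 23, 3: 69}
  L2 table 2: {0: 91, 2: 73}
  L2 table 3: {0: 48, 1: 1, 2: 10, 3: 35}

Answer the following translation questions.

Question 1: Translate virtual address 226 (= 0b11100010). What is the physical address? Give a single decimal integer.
Answer: 730

Derivation:
vaddr = 226 = 0b11100010
Split: l1_idx=7, l2_idx=0, offset=2
L1[7] = 2
L2[2][0] = 91
paddr = 91 * 8 + 2 = 730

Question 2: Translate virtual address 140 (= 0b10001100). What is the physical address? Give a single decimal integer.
Answer: 12

Derivation:
vaddr = 140 = 0b10001100
Split: l1_idx=4, l2_idx=1, offset=4
L1[4] = 3
L2[3][1] = 1
paddr = 1 * 8 + 4 = 12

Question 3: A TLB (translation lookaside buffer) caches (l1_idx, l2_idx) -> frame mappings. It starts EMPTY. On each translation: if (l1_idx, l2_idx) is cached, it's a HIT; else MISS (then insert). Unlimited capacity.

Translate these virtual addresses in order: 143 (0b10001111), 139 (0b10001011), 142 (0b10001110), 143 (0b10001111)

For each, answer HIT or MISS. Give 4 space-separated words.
Answer: MISS HIT HIT HIT

Derivation:
vaddr=143: (4,1) not in TLB -> MISS, insert
vaddr=139: (4,1) in TLB -> HIT
vaddr=142: (4,1) in TLB -> HIT
vaddr=143: (4,1) in TLB -> HIT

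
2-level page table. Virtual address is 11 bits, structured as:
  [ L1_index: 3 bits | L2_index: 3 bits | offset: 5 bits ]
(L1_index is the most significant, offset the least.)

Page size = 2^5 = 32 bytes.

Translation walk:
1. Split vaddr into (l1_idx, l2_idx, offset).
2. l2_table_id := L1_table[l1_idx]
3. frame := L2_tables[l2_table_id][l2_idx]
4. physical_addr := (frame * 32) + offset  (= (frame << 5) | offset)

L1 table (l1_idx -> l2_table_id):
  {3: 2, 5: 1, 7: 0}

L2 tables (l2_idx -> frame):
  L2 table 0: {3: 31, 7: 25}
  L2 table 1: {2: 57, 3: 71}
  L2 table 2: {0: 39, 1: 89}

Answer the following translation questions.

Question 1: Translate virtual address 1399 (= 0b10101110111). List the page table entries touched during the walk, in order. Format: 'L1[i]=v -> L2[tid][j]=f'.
Answer: L1[5]=1 -> L2[1][3]=71

Derivation:
vaddr = 1399 = 0b10101110111
Split: l1_idx=5, l2_idx=3, offset=23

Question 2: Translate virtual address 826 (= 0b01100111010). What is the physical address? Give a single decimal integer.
vaddr = 826 = 0b01100111010
Split: l1_idx=3, l2_idx=1, offset=26
L1[3] = 2
L2[2][1] = 89
paddr = 89 * 32 + 26 = 2874

Answer: 2874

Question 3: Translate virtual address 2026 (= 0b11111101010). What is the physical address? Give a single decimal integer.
vaddr = 2026 = 0b11111101010
Split: l1_idx=7, l2_idx=7, offset=10
L1[7] = 0
L2[0][7] = 25
paddr = 25 * 32 + 10 = 810

Answer: 810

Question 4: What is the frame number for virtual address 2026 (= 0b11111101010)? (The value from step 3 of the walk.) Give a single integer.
vaddr = 2026: l1_idx=7, l2_idx=7
L1[7] = 0; L2[0][7] = 25

Answer: 25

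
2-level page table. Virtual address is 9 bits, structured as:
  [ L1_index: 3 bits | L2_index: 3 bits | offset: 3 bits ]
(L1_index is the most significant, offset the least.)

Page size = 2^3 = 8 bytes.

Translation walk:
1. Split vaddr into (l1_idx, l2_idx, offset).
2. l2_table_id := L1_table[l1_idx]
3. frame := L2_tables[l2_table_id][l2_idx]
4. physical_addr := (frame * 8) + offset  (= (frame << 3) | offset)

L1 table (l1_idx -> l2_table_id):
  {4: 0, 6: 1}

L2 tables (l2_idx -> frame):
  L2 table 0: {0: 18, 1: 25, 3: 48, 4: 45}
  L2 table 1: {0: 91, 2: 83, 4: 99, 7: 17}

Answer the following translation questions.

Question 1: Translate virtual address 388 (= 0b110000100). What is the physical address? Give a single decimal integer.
Answer: 732

Derivation:
vaddr = 388 = 0b110000100
Split: l1_idx=6, l2_idx=0, offset=4
L1[6] = 1
L2[1][0] = 91
paddr = 91 * 8 + 4 = 732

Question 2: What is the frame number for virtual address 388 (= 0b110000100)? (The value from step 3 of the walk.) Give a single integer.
vaddr = 388: l1_idx=6, l2_idx=0
L1[6] = 1; L2[1][0] = 91

Answer: 91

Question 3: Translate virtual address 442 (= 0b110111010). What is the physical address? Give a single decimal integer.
Answer: 138

Derivation:
vaddr = 442 = 0b110111010
Split: l1_idx=6, l2_idx=7, offset=2
L1[6] = 1
L2[1][7] = 17
paddr = 17 * 8 + 2 = 138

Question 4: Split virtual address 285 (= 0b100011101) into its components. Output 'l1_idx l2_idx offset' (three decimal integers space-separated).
Answer: 4 3 5

Derivation:
vaddr = 285 = 0b100011101
  top 3 bits -> l1_idx = 4
  next 3 bits -> l2_idx = 3
  bottom 3 bits -> offset = 5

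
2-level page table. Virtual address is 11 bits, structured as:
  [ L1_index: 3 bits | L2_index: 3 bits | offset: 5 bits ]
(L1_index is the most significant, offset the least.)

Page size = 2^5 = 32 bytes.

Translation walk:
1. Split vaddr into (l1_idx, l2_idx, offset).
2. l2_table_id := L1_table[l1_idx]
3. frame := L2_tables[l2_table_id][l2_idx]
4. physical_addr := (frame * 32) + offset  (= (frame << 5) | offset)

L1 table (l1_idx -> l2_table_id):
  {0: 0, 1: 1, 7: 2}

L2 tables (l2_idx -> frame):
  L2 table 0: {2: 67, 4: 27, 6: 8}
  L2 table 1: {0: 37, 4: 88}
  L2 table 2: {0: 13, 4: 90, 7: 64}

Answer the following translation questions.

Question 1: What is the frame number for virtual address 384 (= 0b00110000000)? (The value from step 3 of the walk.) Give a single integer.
Answer: 88

Derivation:
vaddr = 384: l1_idx=1, l2_idx=4
L1[1] = 1; L2[1][4] = 88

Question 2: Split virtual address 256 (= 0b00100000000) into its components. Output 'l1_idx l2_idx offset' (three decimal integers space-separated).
Answer: 1 0 0

Derivation:
vaddr = 256 = 0b00100000000
  top 3 bits -> l1_idx = 1
  next 3 bits -> l2_idx = 0
  bottom 5 bits -> offset = 0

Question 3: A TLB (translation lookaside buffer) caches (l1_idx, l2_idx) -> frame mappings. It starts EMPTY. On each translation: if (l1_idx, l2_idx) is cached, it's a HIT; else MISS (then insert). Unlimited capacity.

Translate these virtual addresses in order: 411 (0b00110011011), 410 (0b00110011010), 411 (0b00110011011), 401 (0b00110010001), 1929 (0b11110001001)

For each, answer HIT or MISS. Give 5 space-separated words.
vaddr=411: (1,4) not in TLB -> MISS, insert
vaddr=410: (1,4) in TLB -> HIT
vaddr=411: (1,4) in TLB -> HIT
vaddr=401: (1,4) in TLB -> HIT
vaddr=1929: (7,4) not in TLB -> MISS, insert

Answer: MISS HIT HIT HIT MISS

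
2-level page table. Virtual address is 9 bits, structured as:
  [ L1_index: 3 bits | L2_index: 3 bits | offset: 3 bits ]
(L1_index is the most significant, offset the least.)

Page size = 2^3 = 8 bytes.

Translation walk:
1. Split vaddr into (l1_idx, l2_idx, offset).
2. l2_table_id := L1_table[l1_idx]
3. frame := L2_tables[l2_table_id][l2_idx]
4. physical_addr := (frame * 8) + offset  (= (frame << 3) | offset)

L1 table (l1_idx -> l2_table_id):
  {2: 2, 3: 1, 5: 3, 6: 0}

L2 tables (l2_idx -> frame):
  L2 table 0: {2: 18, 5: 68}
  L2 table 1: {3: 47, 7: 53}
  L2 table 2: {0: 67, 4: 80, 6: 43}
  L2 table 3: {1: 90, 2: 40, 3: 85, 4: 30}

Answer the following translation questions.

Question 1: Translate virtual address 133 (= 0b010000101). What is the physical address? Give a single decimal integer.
Answer: 541

Derivation:
vaddr = 133 = 0b010000101
Split: l1_idx=2, l2_idx=0, offset=5
L1[2] = 2
L2[2][0] = 67
paddr = 67 * 8 + 5 = 541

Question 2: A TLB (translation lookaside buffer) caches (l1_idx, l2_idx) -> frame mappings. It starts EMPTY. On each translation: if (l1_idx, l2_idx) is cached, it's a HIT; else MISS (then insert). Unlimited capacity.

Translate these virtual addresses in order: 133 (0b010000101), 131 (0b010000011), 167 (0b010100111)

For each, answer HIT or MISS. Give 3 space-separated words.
vaddr=133: (2,0) not in TLB -> MISS, insert
vaddr=131: (2,0) in TLB -> HIT
vaddr=167: (2,4) not in TLB -> MISS, insert

Answer: MISS HIT MISS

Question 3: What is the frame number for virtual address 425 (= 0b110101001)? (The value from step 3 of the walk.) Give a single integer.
vaddr = 425: l1_idx=6, l2_idx=5
L1[6] = 0; L2[0][5] = 68

Answer: 68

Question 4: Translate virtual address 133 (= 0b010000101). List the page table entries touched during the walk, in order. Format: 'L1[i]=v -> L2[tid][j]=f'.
Answer: L1[2]=2 -> L2[2][0]=67

Derivation:
vaddr = 133 = 0b010000101
Split: l1_idx=2, l2_idx=0, offset=5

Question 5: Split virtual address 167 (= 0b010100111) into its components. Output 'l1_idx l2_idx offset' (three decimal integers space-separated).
Answer: 2 4 7

Derivation:
vaddr = 167 = 0b010100111
  top 3 bits -> l1_idx = 2
  next 3 bits -> l2_idx = 4
  bottom 3 bits -> offset = 7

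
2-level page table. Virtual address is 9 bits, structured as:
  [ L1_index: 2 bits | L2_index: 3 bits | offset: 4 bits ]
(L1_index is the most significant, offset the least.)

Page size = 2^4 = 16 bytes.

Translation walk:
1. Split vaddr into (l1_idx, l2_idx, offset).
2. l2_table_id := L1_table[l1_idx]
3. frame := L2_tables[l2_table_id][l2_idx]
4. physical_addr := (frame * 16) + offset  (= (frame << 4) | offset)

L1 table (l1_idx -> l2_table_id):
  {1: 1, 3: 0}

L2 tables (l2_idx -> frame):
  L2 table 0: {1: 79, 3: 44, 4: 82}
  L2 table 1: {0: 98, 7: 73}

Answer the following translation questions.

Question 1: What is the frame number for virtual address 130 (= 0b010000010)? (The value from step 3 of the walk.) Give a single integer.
vaddr = 130: l1_idx=1, l2_idx=0
L1[1] = 1; L2[1][0] = 98

Answer: 98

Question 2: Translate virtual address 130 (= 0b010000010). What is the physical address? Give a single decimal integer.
vaddr = 130 = 0b010000010
Split: l1_idx=1, l2_idx=0, offset=2
L1[1] = 1
L2[1][0] = 98
paddr = 98 * 16 + 2 = 1570

Answer: 1570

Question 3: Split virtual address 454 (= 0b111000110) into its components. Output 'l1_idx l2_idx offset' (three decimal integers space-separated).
vaddr = 454 = 0b111000110
  top 2 bits -> l1_idx = 3
  next 3 bits -> l2_idx = 4
  bottom 4 bits -> offset = 6

Answer: 3 4 6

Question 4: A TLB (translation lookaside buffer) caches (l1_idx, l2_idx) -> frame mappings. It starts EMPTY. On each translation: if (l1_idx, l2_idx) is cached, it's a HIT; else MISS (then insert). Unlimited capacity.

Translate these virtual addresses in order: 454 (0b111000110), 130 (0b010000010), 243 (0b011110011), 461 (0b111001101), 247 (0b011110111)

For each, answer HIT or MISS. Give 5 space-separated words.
Answer: MISS MISS MISS HIT HIT

Derivation:
vaddr=454: (3,4) not in TLB -> MISS, insert
vaddr=130: (1,0) not in TLB -> MISS, insert
vaddr=243: (1,7) not in TLB -> MISS, insert
vaddr=461: (3,4) in TLB -> HIT
vaddr=247: (1,7) in TLB -> HIT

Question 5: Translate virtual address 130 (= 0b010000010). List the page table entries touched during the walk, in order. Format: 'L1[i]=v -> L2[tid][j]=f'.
Answer: L1[1]=1 -> L2[1][0]=98

Derivation:
vaddr = 130 = 0b010000010
Split: l1_idx=1, l2_idx=0, offset=2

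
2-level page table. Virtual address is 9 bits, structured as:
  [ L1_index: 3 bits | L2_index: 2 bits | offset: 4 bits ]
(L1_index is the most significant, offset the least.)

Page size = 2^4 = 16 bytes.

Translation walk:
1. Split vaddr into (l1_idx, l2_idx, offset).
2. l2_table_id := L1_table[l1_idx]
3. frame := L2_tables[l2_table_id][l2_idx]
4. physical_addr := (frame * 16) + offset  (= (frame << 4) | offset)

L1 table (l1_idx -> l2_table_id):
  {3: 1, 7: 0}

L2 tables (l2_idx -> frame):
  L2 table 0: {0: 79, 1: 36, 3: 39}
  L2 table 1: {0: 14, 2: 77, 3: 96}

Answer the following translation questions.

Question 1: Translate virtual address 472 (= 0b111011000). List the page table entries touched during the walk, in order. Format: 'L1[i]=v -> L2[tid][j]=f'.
vaddr = 472 = 0b111011000
Split: l1_idx=7, l2_idx=1, offset=8

Answer: L1[7]=0 -> L2[0][1]=36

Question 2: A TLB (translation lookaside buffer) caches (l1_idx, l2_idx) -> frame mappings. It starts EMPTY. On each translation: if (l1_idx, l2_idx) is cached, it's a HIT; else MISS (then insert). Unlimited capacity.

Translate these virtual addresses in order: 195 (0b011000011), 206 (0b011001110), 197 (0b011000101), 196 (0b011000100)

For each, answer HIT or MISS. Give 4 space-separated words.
vaddr=195: (3,0) not in TLB -> MISS, insert
vaddr=206: (3,0) in TLB -> HIT
vaddr=197: (3,0) in TLB -> HIT
vaddr=196: (3,0) in TLB -> HIT

Answer: MISS HIT HIT HIT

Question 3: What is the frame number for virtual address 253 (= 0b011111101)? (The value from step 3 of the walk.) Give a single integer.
Answer: 96

Derivation:
vaddr = 253: l1_idx=3, l2_idx=3
L1[3] = 1; L2[1][3] = 96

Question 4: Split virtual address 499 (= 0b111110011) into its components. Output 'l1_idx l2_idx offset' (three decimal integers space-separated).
Answer: 7 3 3

Derivation:
vaddr = 499 = 0b111110011
  top 3 bits -> l1_idx = 7
  next 2 bits -> l2_idx = 3
  bottom 4 bits -> offset = 3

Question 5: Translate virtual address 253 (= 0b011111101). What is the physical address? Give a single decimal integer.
Answer: 1549

Derivation:
vaddr = 253 = 0b011111101
Split: l1_idx=3, l2_idx=3, offset=13
L1[3] = 1
L2[1][3] = 96
paddr = 96 * 16 + 13 = 1549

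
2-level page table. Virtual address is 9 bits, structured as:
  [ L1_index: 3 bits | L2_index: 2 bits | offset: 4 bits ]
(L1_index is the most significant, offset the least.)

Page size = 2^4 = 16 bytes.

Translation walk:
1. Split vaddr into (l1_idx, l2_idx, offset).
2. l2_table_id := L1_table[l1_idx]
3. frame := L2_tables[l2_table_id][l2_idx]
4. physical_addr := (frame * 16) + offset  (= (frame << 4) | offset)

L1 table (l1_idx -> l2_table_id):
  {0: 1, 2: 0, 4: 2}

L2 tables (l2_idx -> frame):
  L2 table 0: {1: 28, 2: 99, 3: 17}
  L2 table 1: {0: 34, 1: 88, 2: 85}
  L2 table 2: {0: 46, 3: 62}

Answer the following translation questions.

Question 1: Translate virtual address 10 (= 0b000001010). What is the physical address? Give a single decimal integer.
vaddr = 10 = 0b000001010
Split: l1_idx=0, l2_idx=0, offset=10
L1[0] = 1
L2[1][0] = 34
paddr = 34 * 16 + 10 = 554

Answer: 554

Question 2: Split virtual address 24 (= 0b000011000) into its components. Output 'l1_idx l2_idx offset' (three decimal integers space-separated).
vaddr = 24 = 0b000011000
  top 3 bits -> l1_idx = 0
  next 2 bits -> l2_idx = 1
  bottom 4 bits -> offset = 8

Answer: 0 1 8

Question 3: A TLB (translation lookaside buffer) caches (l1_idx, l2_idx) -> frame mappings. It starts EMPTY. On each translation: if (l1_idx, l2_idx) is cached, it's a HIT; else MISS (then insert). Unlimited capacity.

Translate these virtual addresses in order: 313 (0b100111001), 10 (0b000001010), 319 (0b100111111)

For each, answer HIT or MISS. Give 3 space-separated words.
Answer: MISS MISS HIT

Derivation:
vaddr=313: (4,3) not in TLB -> MISS, insert
vaddr=10: (0,0) not in TLB -> MISS, insert
vaddr=319: (4,3) in TLB -> HIT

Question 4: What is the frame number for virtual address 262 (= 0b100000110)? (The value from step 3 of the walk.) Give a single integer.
vaddr = 262: l1_idx=4, l2_idx=0
L1[4] = 2; L2[2][0] = 46

Answer: 46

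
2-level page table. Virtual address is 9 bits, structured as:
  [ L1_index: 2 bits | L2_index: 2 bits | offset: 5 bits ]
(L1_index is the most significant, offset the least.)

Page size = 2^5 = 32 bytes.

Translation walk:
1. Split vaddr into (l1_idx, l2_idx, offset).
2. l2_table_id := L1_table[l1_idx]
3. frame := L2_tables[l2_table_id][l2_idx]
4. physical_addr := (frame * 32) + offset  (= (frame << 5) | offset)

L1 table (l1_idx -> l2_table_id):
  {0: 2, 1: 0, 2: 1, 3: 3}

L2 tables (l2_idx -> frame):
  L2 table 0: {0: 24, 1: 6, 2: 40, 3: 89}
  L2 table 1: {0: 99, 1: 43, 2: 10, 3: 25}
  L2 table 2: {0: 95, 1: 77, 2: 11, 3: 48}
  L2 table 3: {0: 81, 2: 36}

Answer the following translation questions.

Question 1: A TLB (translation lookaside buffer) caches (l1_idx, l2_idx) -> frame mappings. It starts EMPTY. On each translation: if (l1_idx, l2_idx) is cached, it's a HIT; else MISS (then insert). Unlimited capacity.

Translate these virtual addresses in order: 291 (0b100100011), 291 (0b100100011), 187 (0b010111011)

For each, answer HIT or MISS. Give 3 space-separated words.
Answer: MISS HIT MISS

Derivation:
vaddr=291: (2,1) not in TLB -> MISS, insert
vaddr=291: (2,1) in TLB -> HIT
vaddr=187: (1,1) not in TLB -> MISS, insert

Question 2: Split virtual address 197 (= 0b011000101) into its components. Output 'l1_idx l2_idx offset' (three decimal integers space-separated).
vaddr = 197 = 0b011000101
  top 2 bits -> l1_idx = 1
  next 2 bits -> l2_idx = 2
  bottom 5 bits -> offset = 5

Answer: 1 2 5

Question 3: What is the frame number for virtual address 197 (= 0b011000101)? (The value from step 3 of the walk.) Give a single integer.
Answer: 40

Derivation:
vaddr = 197: l1_idx=1, l2_idx=2
L1[1] = 0; L2[0][2] = 40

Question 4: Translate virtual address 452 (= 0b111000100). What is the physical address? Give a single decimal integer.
Answer: 1156

Derivation:
vaddr = 452 = 0b111000100
Split: l1_idx=3, l2_idx=2, offset=4
L1[3] = 3
L2[3][2] = 36
paddr = 36 * 32 + 4 = 1156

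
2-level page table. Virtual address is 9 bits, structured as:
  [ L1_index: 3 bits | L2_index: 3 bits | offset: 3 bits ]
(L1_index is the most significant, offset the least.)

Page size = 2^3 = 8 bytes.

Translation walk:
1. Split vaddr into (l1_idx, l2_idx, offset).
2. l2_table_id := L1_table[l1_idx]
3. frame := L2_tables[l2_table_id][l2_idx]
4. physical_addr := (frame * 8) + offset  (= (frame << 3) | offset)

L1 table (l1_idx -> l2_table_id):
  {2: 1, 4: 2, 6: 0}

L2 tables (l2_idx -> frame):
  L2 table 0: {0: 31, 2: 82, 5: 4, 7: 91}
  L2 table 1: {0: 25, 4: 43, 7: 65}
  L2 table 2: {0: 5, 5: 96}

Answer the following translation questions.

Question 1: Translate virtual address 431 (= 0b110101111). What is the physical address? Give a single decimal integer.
vaddr = 431 = 0b110101111
Split: l1_idx=6, l2_idx=5, offset=7
L1[6] = 0
L2[0][5] = 4
paddr = 4 * 8 + 7 = 39

Answer: 39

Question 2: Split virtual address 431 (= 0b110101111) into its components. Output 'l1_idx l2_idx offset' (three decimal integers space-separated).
Answer: 6 5 7

Derivation:
vaddr = 431 = 0b110101111
  top 3 bits -> l1_idx = 6
  next 3 bits -> l2_idx = 5
  bottom 3 bits -> offset = 7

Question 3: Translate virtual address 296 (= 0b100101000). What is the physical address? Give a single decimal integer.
vaddr = 296 = 0b100101000
Split: l1_idx=4, l2_idx=5, offset=0
L1[4] = 2
L2[2][5] = 96
paddr = 96 * 8 + 0 = 768

Answer: 768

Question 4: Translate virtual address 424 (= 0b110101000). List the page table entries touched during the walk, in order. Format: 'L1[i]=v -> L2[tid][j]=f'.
vaddr = 424 = 0b110101000
Split: l1_idx=6, l2_idx=5, offset=0

Answer: L1[6]=0 -> L2[0][5]=4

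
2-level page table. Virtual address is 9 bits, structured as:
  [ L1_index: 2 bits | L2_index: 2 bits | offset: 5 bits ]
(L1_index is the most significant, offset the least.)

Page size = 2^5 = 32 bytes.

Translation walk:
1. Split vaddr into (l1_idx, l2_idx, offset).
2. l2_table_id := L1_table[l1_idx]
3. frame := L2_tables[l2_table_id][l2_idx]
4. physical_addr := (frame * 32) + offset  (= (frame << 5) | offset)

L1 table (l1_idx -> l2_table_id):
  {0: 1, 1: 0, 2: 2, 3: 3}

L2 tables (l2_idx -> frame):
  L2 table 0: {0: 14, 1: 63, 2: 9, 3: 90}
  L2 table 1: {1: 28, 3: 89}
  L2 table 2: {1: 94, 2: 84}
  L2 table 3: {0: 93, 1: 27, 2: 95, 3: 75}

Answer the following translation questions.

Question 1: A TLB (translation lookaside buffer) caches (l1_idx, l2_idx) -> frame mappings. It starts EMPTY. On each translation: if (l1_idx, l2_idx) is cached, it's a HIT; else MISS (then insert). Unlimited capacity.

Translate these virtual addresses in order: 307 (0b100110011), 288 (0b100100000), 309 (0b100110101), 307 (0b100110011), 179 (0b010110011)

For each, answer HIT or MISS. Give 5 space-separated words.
vaddr=307: (2,1) not in TLB -> MISS, insert
vaddr=288: (2,1) in TLB -> HIT
vaddr=309: (2,1) in TLB -> HIT
vaddr=307: (2,1) in TLB -> HIT
vaddr=179: (1,1) not in TLB -> MISS, insert

Answer: MISS HIT HIT HIT MISS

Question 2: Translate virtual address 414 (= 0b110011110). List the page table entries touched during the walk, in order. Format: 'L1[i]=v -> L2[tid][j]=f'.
vaddr = 414 = 0b110011110
Split: l1_idx=3, l2_idx=0, offset=30

Answer: L1[3]=3 -> L2[3][0]=93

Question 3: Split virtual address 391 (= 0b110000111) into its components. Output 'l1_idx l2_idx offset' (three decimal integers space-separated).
vaddr = 391 = 0b110000111
  top 2 bits -> l1_idx = 3
  next 2 bits -> l2_idx = 0
  bottom 5 bits -> offset = 7

Answer: 3 0 7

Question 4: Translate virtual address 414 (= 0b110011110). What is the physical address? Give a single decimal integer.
Answer: 3006

Derivation:
vaddr = 414 = 0b110011110
Split: l1_idx=3, l2_idx=0, offset=30
L1[3] = 3
L2[3][0] = 93
paddr = 93 * 32 + 30 = 3006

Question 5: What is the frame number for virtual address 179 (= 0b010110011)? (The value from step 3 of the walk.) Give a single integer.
Answer: 63

Derivation:
vaddr = 179: l1_idx=1, l2_idx=1
L1[1] = 0; L2[0][1] = 63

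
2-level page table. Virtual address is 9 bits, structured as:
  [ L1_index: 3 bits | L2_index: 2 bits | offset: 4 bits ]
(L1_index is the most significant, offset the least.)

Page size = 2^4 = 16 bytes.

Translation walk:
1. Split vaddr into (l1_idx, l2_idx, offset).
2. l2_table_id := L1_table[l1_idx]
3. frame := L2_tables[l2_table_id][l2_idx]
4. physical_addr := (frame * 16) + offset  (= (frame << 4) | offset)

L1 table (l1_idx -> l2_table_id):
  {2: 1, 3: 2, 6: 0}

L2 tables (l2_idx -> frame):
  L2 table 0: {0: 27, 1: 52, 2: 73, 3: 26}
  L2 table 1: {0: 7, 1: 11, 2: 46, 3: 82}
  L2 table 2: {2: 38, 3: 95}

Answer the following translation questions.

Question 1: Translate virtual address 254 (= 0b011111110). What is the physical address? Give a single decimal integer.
vaddr = 254 = 0b011111110
Split: l1_idx=3, l2_idx=3, offset=14
L1[3] = 2
L2[2][3] = 95
paddr = 95 * 16 + 14 = 1534

Answer: 1534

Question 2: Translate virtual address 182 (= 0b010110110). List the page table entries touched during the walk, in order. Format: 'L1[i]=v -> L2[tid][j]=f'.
Answer: L1[2]=1 -> L2[1][3]=82

Derivation:
vaddr = 182 = 0b010110110
Split: l1_idx=2, l2_idx=3, offset=6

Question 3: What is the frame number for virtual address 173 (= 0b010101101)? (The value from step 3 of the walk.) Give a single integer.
vaddr = 173: l1_idx=2, l2_idx=2
L1[2] = 1; L2[1][2] = 46

Answer: 46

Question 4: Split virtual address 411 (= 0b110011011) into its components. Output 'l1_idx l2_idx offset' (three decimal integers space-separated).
vaddr = 411 = 0b110011011
  top 3 bits -> l1_idx = 6
  next 2 bits -> l2_idx = 1
  bottom 4 bits -> offset = 11

Answer: 6 1 11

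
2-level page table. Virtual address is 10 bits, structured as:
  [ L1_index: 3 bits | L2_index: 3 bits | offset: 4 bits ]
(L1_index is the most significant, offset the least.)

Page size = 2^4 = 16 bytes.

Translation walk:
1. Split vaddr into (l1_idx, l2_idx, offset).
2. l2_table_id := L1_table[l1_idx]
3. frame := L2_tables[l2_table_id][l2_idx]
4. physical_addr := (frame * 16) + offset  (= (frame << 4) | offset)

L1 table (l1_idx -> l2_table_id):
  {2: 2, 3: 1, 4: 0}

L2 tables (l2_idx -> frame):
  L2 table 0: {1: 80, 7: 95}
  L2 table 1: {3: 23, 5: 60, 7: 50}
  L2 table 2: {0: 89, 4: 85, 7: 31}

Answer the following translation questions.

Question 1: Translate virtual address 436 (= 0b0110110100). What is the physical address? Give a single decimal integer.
Answer: 372

Derivation:
vaddr = 436 = 0b0110110100
Split: l1_idx=3, l2_idx=3, offset=4
L1[3] = 1
L2[1][3] = 23
paddr = 23 * 16 + 4 = 372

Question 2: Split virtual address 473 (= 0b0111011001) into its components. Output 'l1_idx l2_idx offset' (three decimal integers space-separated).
vaddr = 473 = 0b0111011001
  top 3 bits -> l1_idx = 3
  next 3 bits -> l2_idx = 5
  bottom 4 bits -> offset = 9

Answer: 3 5 9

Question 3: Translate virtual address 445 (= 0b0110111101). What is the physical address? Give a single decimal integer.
vaddr = 445 = 0b0110111101
Split: l1_idx=3, l2_idx=3, offset=13
L1[3] = 1
L2[1][3] = 23
paddr = 23 * 16 + 13 = 381

Answer: 381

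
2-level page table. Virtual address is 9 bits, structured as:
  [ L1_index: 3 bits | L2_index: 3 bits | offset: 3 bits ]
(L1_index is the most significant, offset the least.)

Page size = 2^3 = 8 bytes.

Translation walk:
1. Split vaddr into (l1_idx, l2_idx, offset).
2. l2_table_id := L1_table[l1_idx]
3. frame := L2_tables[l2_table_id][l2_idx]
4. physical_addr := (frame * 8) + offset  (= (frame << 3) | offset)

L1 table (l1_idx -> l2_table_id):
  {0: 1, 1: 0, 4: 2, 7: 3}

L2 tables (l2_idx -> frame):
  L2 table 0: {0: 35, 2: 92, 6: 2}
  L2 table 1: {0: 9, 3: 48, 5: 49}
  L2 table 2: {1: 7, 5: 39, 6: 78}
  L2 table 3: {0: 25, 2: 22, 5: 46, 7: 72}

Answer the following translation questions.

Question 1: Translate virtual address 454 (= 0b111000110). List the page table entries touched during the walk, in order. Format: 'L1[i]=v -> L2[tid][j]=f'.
vaddr = 454 = 0b111000110
Split: l1_idx=7, l2_idx=0, offset=6

Answer: L1[7]=3 -> L2[3][0]=25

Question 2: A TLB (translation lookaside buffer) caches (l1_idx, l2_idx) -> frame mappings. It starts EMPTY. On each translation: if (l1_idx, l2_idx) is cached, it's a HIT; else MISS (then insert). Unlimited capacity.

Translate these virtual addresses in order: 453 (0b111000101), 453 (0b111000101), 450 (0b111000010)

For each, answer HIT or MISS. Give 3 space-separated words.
Answer: MISS HIT HIT

Derivation:
vaddr=453: (7,0) not in TLB -> MISS, insert
vaddr=453: (7,0) in TLB -> HIT
vaddr=450: (7,0) in TLB -> HIT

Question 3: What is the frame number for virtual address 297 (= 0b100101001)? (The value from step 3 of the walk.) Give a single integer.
Answer: 39

Derivation:
vaddr = 297: l1_idx=4, l2_idx=5
L1[4] = 2; L2[2][5] = 39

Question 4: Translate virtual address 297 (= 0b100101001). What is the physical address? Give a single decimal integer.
vaddr = 297 = 0b100101001
Split: l1_idx=4, l2_idx=5, offset=1
L1[4] = 2
L2[2][5] = 39
paddr = 39 * 8 + 1 = 313

Answer: 313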